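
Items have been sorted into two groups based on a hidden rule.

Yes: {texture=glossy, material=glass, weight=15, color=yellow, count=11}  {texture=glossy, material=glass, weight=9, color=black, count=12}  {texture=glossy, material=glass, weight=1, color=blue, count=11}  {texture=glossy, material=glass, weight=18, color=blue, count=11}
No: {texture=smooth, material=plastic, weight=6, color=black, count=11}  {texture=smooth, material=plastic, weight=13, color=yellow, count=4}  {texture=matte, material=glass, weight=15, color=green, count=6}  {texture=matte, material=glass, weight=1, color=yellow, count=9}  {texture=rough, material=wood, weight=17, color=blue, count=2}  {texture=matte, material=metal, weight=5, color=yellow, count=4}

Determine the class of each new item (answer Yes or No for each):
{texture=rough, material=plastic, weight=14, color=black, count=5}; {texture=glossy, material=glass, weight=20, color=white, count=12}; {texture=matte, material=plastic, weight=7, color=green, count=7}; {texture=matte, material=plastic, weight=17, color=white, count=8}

No, Yes, No, No

All 'Yes' examples share one property — texture is glossy — and every 'No' example lacks it.
{texture=rough, material=plastic, weight=14, color=black, count=5} — texture is rough, hence No.
{texture=glossy, material=glass, weight=20, color=white, count=12} — texture is glossy, hence Yes.
{texture=matte, material=plastic, weight=7, color=green, count=7} — texture is matte, hence No.
{texture=matte, material=plastic, weight=17, color=white, count=8} — texture is matte, hence No.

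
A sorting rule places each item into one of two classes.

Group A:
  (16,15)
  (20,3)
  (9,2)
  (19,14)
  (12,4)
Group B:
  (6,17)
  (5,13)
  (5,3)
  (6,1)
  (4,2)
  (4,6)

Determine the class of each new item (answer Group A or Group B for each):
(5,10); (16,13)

Group B, Group A

The rule appears to be: first ≥ 9.
(5,10): first 5, does not satisfy this → Group B.
(16,13): first 16, passes → Group A.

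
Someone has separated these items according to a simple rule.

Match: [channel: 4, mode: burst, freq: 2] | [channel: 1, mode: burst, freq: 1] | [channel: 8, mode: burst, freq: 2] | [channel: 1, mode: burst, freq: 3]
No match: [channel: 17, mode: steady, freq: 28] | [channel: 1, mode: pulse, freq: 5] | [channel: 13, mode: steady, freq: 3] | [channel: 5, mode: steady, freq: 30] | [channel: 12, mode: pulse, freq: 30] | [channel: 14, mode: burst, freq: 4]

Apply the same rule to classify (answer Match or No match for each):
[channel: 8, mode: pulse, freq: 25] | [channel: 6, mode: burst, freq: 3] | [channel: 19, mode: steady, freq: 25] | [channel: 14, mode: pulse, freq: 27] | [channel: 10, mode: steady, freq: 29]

No match, Match, No match, No match, No match

The simplest hypothesis consistent with all the labels is: mode is burst AND freq ≤ 3.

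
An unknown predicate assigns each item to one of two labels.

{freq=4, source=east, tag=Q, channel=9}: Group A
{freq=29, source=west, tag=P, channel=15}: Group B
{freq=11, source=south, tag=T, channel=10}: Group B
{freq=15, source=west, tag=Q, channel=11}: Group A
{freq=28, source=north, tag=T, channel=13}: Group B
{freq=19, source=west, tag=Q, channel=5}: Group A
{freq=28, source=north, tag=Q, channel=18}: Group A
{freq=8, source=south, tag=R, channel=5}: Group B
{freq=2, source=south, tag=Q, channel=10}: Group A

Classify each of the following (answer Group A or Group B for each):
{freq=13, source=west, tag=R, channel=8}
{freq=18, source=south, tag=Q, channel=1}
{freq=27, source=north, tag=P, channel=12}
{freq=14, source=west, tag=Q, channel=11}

The distinguishing property — tag is Q — holds for all the 'Group A' cases and none of the 'Group B' cases.
{freq=13, source=west, tag=R, channel=8} → tag is R → Group B. {freq=18, source=south, tag=Q, channel=1} → tag is Q → Group A. {freq=27, source=north, tag=P, channel=12} → tag is P → Group B. {freq=14, source=west, tag=Q, channel=11} → tag is Q → Group A.

Group B, Group A, Group B, Group A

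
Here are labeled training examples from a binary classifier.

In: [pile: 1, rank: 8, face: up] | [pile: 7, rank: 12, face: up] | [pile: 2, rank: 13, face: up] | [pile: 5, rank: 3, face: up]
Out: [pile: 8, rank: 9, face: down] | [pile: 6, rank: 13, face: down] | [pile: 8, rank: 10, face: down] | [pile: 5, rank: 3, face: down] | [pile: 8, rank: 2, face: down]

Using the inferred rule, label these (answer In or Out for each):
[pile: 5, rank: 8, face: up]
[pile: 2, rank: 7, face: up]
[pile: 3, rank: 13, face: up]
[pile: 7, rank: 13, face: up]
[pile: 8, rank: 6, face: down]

The common property of the 'In' items is: face is up. No 'Out' item has it.

In, In, In, In, Out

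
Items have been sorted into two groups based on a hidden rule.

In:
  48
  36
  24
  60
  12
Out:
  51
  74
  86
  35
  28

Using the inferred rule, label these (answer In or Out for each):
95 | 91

A rule that fits every label: multiple of 6 — true of each 'In' example, false of each 'Out' one.

Out, Out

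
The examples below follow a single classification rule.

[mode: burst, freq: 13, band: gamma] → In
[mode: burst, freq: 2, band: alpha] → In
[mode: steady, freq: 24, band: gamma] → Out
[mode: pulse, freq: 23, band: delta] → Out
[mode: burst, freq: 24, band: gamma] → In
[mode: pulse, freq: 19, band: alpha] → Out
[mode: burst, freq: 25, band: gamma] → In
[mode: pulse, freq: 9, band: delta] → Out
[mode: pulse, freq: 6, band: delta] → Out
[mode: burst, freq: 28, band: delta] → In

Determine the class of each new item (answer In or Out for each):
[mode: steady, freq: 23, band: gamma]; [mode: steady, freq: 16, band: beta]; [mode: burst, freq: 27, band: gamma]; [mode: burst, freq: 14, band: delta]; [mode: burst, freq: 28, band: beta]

Out, Out, In, In, In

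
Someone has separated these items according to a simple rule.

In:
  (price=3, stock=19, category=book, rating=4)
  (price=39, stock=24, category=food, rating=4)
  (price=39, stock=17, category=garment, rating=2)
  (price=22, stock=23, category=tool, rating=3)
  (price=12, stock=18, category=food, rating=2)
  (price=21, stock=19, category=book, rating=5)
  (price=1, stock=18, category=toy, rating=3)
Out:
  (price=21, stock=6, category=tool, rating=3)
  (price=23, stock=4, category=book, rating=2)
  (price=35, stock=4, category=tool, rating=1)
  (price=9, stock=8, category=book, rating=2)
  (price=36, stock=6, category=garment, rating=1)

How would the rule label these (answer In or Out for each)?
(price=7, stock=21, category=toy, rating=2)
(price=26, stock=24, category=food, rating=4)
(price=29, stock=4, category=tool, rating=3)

Every 'In' example satisfies: stock ≥ 17. None of the 'Out' examples do.
(price=7, stock=21, category=toy, rating=2): In (stock = 21). (price=26, stock=24, category=food, rating=4): In (stock = 24). (price=29, stock=4, category=tool, rating=3): Out (stock = 4).

In, In, Out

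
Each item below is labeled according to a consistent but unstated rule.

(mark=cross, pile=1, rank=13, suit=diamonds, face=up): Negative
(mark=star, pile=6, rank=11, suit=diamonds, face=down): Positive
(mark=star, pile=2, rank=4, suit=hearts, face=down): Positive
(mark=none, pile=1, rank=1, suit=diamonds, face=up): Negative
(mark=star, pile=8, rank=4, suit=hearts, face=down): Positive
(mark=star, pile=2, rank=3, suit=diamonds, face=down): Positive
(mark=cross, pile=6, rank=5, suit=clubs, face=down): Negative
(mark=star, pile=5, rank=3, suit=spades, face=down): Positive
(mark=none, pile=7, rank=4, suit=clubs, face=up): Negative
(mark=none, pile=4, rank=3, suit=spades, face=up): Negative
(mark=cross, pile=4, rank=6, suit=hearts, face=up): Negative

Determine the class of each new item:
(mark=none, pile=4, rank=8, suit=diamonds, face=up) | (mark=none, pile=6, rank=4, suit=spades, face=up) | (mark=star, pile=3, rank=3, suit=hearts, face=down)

The rule appears to be: mark is star.

Negative, Negative, Positive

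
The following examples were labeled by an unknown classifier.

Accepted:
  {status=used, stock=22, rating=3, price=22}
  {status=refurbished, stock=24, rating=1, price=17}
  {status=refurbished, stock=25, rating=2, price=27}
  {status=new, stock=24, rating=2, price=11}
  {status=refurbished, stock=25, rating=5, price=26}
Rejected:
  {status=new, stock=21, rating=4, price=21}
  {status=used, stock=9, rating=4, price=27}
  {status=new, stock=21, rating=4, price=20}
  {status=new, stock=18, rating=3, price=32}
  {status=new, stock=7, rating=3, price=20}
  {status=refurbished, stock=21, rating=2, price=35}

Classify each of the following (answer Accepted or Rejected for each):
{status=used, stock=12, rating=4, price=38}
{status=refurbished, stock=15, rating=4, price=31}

'Accepted' ⟺ stock ≥ 22.
Rejected: {status=used, stock=12, rating=4, price=38}, since stock = 12.
Rejected: {status=refurbished, stock=15, rating=4, price=31}, since stock = 15.

Rejected, Rejected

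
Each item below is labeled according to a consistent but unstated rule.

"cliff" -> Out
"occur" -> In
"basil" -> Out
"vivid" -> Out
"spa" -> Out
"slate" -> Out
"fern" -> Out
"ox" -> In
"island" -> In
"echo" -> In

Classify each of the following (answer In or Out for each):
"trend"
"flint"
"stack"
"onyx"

Looking at the examples, the only property every 'In' case has and every 'Out' case lacks is: starts with a vowel.
"trend": starts with 't' — fails the rule, so Out.
"flint": starts with 'f' — fails the rule, so Out.
"stack": starts with 's' — fails the rule, so Out.
"onyx": starts with 'o' — passes, so In.

Out, Out, Out, In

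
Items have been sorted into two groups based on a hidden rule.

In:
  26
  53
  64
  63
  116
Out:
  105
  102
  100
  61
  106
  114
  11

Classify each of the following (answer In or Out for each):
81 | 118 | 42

A rule that fits every label: digit sum ≥ 8 — true of each 'In' example, false of each 'Out' one.
81: digit sum 8+1 = 9, checks out → In. 118: digit sum 1+1+8 = 10, checks out → In. 42: digit sum 4+2 = 6, lacks this property → Out.

In, In, Out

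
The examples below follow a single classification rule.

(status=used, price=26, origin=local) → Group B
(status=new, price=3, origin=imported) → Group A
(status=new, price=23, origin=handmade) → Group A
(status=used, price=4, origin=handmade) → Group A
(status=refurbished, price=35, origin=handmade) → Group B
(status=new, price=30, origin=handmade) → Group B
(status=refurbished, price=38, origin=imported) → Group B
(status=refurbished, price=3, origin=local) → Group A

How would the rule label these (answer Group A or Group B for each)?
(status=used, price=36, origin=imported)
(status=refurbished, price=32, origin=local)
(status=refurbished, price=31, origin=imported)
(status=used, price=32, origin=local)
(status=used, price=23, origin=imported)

Group B, Group B, Group B, Group B, Group A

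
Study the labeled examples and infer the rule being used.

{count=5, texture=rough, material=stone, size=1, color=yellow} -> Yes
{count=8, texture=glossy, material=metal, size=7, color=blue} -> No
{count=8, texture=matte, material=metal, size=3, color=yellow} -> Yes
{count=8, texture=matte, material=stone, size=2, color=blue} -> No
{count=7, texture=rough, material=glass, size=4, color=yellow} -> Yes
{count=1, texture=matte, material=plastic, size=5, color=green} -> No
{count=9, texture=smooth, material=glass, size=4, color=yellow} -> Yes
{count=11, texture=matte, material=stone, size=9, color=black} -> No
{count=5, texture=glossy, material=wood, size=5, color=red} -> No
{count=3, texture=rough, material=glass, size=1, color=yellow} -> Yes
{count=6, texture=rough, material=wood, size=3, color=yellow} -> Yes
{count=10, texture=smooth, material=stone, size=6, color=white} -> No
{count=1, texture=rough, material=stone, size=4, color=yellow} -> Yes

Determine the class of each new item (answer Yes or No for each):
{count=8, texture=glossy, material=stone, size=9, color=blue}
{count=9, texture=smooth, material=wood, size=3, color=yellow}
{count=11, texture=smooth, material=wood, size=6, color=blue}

No, Yes, No

The simplest hypothesis consistent with all the labels is: color is yellow.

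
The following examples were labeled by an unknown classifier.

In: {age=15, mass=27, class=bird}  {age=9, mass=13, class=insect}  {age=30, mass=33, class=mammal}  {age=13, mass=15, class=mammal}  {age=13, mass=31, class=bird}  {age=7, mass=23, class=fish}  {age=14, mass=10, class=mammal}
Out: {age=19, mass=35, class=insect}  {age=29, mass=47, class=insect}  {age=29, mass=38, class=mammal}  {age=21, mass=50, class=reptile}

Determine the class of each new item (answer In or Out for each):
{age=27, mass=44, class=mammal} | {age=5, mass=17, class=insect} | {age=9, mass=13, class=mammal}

The simplest hypothesis consistent with all the labels is: mass ≤ 33.
{age=27, mass=44, class=mammal}: mass = 44 — lacks this property, so Out.
{age=5, mass=17, class=insect}: mass = 17 — meets the rule, so In.
{age=9, mass=13, class=mammal}: mass = 13 — meets the rule, so In.

Out, In, In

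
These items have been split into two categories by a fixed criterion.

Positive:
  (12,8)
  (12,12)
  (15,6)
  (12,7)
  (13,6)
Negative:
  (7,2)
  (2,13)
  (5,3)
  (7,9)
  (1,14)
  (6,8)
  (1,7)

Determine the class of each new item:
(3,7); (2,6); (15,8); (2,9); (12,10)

Negative, Negative, Positive, Negative, Positive

The rule appears to be: sum ≥ 19.
(3,7) — 3+7 = 10, hence Negative. (2,6) — 2+6 = 8, hence Negative. (15,8) — 15+8 = 23, hence Positive. (2,9) — 2+9 = 11, hence Negative. (12,10) — 12+10 = 22, hence Positive.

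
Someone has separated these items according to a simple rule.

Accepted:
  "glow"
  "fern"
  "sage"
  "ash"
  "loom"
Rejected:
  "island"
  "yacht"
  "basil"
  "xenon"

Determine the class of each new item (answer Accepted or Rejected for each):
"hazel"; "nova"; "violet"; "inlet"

The classifier is using: length ≤ 4.
"hazel": length 5 — fails the rule, so Rejected. "nova": length 4 — satisfies this, so Accepted. "violet": length 6 — fails the rule, so Rejected. "inlet": length 5 — fails the rule, so Rejected.

Rejected, Accepted, Rejected, Rejected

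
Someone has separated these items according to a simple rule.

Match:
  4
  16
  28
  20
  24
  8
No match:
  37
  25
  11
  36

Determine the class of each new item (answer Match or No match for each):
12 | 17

Match, No match

The simplest hypothesis consistent with all the labels is: even AND at most 28.
Match: 12, since 12 is even, 12 ≤ 28. No match: 17, since 17 is odd, 17 ≤ 28.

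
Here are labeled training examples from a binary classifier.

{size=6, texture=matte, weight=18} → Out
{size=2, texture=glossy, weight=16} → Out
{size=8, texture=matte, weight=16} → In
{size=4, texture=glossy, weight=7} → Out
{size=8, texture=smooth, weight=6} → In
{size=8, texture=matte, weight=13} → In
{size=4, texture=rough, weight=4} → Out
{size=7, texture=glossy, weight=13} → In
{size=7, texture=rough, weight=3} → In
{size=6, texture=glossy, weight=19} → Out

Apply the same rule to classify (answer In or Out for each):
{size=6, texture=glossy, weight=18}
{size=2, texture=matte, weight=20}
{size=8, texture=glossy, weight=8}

Out, Out, In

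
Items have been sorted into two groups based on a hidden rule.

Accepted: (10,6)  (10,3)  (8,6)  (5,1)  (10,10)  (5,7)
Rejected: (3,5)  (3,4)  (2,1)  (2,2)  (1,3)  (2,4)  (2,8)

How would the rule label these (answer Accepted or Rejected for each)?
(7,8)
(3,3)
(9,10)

Accepted, Rejected, Accepted

A rule that fits every label: first ≥ 4 — true of each 'Accepted' example, false of each 'Rejected' one.
Accepted: (7,8), since first 7.
Rejected: (3,3), since first 3.
Accepted: (9,10), since first 9.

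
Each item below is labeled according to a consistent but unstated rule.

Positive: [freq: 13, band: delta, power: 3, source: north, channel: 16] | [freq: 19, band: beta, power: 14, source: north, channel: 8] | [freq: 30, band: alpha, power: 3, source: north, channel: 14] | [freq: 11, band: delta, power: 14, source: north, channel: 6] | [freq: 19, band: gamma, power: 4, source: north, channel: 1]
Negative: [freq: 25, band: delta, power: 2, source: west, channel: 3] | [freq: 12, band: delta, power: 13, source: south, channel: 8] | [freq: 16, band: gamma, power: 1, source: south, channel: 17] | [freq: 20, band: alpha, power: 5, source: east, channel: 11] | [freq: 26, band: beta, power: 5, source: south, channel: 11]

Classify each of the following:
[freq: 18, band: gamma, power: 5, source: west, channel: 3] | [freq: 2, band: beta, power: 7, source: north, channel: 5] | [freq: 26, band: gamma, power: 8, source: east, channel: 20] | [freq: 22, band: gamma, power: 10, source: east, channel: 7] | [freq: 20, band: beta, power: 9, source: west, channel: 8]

'Positive' ⟺ source is north.
[freq: 18, band: gamma, power: 5, source: west, channel: 3]: source is west, does not fit → Negative.
[freq: 2, band: beta, power: 7, source: north, channel: 5]: source is north, passes → Positive.
[freq: 26, band: gamma, power: 8, source: east, channel: 20]: source is east, does not fit → Negative.
[freq: 22, band: gamma, power: 10, source: east, channel: 7]: source is east, does not fit → Negative.
[freq: 20, band: beta, power: 9, source: west, channel: 8]: source is west, does not fit → Negative.

Negative, Positive, Negative, Negative, Negative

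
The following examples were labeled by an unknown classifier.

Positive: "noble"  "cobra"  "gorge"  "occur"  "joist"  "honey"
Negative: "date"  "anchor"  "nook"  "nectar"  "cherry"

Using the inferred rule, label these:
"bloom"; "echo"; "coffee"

Positive, Negative, Negative

Rule: odd length. This holds for each 'Positive' example and fails for each 'Negative' one.
"bloom" — length 5, hence Positive. "echo" — length 4, hence Negative. "coffee" — length 6, hence Negative.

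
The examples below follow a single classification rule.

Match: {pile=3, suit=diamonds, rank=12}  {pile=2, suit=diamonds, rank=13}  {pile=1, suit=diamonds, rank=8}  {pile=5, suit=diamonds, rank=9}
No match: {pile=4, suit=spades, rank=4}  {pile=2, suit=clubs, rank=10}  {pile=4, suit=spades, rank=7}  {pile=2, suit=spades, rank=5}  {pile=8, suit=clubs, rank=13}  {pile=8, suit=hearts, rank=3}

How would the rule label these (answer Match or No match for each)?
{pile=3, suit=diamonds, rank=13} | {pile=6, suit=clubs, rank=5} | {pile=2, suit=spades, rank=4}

Match, No match, No match

The rule appears to be: suit is diamonds.
{pile=3, suit=diamonds, rank=13} — suit is diamonds, hence Match. {pile=6, suit=clubs, rank=5} — suit is clubs, hence No match. {pile=2, suit=spades, rank=4} — suit is spades, hence No match.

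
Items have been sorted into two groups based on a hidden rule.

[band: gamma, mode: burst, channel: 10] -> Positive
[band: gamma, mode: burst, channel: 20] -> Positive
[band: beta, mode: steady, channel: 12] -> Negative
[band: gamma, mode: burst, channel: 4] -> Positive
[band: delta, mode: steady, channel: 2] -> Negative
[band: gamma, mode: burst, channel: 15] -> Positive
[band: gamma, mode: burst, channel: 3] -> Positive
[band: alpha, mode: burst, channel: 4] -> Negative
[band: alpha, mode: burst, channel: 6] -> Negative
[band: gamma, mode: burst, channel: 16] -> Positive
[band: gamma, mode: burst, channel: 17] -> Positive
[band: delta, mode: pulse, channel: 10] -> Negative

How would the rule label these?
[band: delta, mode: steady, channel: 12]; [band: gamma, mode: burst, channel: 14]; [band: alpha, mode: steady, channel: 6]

The pattern is that an item is 'Positive' exactly when: band is gamma.
[band: delta, mode: steady, channel: 12]: band is delta, doesn't qualify → Negative. [band: gamma, mode: burst, channel: 14]: band is gamma, satisfies this → Positive. [band: alpha, mode: steady, channel: 6]: band is alpha, doesn't qualify → Negative.

Negative, Positive, Negative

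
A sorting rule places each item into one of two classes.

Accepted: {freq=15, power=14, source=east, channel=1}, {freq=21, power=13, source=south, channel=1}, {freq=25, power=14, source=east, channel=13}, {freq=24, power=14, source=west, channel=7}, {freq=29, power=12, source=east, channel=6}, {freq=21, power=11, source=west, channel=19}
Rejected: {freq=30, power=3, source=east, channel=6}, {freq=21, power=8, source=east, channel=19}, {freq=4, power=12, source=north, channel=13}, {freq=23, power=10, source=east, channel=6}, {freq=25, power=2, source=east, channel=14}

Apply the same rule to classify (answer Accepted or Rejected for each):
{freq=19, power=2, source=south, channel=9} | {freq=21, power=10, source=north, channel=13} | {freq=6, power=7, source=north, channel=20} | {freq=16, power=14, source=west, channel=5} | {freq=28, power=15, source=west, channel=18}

Rejected, Rejected, Rejected, Accepted, Accepted

The rule appears to be: freq ≥ 15 AND power ≥ 11.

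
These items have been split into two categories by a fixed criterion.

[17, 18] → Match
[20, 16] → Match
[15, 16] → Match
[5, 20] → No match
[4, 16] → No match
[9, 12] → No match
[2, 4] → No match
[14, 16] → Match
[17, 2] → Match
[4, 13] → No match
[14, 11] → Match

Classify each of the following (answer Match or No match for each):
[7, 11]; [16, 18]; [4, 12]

No match, Match, No match

The distinguishing property — first ≥ 11 — holds for all the 'Match' cases and none of the 'No match' cases.
[7, 11] — first 7, hence No match.
[16, 18] — first 16, hence Match.
[4, 12] — first 4, hence No match.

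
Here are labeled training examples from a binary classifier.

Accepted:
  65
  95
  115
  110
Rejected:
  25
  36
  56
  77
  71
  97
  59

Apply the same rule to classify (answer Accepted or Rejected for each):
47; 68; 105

Rejected, Rejected, Accepted

Rule: multiple of 5 AND at least 36. This holds for each 'Accepted' example and fails for each 'Rejected' one.
47 — 47 = 5·9 + 2, 47 ≥ 36, hence Rejected.
68 — 68 = 5·13 + 3, 68 ≥ 36, hence Rejected.
105 — 105 = 5·21, 105 ≥ 36, hence Accepted.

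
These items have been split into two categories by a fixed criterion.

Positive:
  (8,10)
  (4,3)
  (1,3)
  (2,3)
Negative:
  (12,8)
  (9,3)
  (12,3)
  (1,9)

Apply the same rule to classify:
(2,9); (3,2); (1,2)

Negative, Positive, Positive

The simplest hypothesis consistent with all the labels is: |first − second| ≤ 2.
(2,9) — |2−9| = 7, hence Negative. (3,2) — |3−2| = 1, hence Positive. (1,2) — |1−2| = 1, hence Positive.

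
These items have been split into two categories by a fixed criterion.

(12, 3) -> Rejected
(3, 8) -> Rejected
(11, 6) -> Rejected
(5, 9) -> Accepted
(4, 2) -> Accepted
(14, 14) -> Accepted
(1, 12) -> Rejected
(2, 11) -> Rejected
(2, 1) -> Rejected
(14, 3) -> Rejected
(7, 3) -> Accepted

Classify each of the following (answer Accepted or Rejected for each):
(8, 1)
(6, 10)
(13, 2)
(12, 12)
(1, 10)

Rejected, Accepted, Rejected, Accepted, Rejected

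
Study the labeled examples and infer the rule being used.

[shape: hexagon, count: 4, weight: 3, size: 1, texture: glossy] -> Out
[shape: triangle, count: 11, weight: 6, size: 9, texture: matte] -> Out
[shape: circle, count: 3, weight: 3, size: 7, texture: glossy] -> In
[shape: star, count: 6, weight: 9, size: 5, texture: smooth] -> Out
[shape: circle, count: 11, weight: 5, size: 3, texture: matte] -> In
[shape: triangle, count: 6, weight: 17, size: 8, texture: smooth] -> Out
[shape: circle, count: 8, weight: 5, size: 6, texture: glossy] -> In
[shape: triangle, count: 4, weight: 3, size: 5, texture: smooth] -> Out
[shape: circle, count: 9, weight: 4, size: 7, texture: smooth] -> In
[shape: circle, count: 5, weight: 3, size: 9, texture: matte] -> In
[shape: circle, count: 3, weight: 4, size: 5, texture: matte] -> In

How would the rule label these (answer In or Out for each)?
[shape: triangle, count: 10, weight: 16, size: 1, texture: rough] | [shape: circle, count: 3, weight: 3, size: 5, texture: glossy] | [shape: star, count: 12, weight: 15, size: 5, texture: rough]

Out, In, Out

Checking candidate rules against both groups, what survives is: shape is circle.
[shape: triangle, count: 10, weight: 16, size: 1, texture: rough]: shape is triangle — fails this test, so Out.
[shape: circle, count: 3, weight: 3, size: 5, texture: glossy]: shape is circle — meets the rule, so In.
[shape: star, count: 12, weight: 15, size: 5, texture: rough]: shape is star — fails this test, so Out.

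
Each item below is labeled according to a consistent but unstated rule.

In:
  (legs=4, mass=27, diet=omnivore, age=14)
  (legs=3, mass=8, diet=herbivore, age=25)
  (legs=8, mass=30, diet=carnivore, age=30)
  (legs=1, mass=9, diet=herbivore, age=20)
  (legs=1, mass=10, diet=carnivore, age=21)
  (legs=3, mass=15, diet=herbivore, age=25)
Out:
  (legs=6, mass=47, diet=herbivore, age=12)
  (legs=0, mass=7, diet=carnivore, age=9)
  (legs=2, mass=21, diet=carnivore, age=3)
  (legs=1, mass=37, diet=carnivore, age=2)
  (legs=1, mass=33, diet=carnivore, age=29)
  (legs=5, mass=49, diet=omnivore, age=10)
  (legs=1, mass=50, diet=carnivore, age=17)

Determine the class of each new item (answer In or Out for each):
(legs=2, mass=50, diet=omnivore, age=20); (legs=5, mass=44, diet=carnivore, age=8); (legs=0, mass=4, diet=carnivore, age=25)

Out, Out, In

A rule that fits every label: age ≥ 10 AND mass ≤ 30 — true of each 'In' example, false of each 'Out' one.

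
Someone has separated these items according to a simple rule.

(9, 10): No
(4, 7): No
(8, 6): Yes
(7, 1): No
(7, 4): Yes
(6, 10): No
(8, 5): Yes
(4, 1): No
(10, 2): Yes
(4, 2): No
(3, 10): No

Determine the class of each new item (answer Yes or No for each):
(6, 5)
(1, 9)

Yes, No

All 'Yes' examples share one property — first > second AND sum ≥ 11 — and every 'No' example lacks it.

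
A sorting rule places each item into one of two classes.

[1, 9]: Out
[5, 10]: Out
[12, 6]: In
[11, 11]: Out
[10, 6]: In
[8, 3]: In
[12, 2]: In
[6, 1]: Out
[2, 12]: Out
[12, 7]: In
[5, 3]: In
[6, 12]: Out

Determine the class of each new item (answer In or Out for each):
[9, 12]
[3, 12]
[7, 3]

Out, Out, In

Rule: first > second AND sum ≥ 8. This holds for each 'In' example and fails for each 'Out' one.
[9, 12]: Out (9 < 12, 9+12 = 21). [3, 12]: Out (3 < 12, 3+12 = 15). [7, 3]: In (7 > 3, 7+3 = 10).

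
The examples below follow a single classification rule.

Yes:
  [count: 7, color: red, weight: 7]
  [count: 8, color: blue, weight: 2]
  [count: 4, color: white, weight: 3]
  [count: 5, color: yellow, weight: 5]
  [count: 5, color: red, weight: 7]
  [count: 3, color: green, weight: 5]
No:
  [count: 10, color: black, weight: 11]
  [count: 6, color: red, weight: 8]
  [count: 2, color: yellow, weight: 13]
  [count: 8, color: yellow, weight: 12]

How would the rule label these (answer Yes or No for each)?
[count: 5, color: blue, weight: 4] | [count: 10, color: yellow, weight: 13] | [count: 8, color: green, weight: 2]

'Yes' ⟺ weight ≤ 7.
[count: 5, color: blue, weight: 4]: weight = 4 — matches, so Yes.
[count: 10, color: yellow, weight: 13]: weight = 13 — does not satisfy this, so No.
[count: 8, color: green, weight: 2]: weight = 2 — matches, so Yes.

Yes, No, Yes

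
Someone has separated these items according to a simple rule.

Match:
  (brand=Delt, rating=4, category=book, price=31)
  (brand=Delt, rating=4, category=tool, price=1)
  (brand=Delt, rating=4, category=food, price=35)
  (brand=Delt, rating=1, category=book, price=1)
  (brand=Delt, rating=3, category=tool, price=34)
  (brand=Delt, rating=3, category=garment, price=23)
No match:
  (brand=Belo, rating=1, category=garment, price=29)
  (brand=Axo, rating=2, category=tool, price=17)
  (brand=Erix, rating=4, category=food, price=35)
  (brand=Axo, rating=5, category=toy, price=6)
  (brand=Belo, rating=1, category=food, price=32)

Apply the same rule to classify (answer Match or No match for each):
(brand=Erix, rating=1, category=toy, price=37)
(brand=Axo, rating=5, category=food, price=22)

All 'Match' examples share one property — brand is Delt — and every 'No match' example lacks it.

No match, No match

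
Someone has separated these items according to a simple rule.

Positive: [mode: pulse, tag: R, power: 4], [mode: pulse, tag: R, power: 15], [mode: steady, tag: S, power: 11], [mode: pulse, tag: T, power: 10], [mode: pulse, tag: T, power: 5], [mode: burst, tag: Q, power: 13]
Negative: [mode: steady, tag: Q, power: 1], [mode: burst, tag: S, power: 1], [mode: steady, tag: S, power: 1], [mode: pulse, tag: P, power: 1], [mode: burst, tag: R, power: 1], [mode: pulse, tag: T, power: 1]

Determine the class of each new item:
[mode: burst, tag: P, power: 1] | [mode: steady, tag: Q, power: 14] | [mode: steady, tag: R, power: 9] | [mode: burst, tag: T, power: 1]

The pattern is that an item is 'Positive' exactly when: power ≥ 4.
[mode: burst, tag: P, power: 1] → power = 1 → Negative. [mode: steady, tag: Q, power: 14] → power = 14 → Positive. [mode: steady, tag: R, power: 9] → power = 9 → Positive. [mode: burst, tag: T, power: 1] → power = 1 → Negative.

Negative, Positive, Positive, Negative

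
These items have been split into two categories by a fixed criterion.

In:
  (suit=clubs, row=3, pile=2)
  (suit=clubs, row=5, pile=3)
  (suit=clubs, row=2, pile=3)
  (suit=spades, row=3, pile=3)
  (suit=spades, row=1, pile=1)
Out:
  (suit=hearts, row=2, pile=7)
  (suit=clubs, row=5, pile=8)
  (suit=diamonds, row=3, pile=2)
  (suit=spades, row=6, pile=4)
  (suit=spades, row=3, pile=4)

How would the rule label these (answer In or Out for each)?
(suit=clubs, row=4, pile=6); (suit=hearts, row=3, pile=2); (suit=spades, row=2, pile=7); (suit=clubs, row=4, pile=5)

A rule that fits every label: suit is not diamonds AND pile ≤ 3 — true of each 'In' example, false of each 'Out' one.

Out, In, Out, Out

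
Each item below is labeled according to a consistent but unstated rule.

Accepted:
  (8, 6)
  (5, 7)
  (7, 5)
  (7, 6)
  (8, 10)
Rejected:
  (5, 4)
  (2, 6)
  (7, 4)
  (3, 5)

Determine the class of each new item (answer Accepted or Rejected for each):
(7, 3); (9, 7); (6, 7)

Rule: sum ≥ 12. This holds for each 'Accepted' example and fails for each 'Rejected' one.

Rejected, Accepted, Accepted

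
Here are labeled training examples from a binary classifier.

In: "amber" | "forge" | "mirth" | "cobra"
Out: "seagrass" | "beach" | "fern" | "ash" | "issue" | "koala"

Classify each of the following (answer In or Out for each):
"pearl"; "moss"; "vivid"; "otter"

The common property of the 'In' items is: odd length AND contains 'r'. No 'Out' item has it.
"pearl": In (length 5, has 'r'). "moss": Out (length 4, no 'r'). "vivid": Out (length 5, no 'r'). "otter": In (length 5, has 'r').

In, Out, Out, In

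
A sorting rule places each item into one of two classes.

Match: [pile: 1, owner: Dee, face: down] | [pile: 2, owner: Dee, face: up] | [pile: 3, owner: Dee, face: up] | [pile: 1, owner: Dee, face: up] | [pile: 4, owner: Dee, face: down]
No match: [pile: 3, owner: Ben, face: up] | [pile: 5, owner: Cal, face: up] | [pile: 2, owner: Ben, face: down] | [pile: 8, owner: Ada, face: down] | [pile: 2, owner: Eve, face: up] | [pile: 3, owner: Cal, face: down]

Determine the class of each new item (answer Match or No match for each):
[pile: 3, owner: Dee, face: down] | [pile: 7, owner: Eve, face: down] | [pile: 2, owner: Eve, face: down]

'Match' ⟺ owner is Dee.
[pile: 3, owner: Dee, face: down] → owner is Dee → Match. [pile: 7, owner: Eve, face: down] → owner is Eve → No match. [pile: 2, owner: Eve, face: down] → owner is Eve → No match.

Match, No match, No match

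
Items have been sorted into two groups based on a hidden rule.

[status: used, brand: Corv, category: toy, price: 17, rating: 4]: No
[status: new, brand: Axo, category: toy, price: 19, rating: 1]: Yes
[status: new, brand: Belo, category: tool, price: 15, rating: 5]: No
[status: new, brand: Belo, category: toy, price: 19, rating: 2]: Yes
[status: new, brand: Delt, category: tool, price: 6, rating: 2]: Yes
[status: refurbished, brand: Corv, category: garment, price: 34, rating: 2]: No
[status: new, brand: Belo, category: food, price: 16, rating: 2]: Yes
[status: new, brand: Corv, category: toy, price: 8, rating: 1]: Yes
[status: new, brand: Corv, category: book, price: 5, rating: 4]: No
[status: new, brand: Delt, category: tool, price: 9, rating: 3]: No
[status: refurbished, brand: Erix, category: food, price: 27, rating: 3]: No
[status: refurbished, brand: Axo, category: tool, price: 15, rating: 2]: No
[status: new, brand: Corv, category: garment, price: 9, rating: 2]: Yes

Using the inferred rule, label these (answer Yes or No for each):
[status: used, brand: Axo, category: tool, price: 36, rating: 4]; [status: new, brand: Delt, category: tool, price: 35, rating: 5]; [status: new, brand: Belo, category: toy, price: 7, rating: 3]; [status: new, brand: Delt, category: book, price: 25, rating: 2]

No, No, No, Yes

The pattern is that an item is 'Yes' exactly when: status is new AND rating ≤ 2.
[status: used, brand: Axo, category: tool, price: 36, rating: 4]: No (status is used, rating = 4). [status: new, brand: Delt, category: tool, price: 35, rating: 5]: No (status is new, rating = 5). [status: new, brand: Belo, category: toy, price: 7, rating: 3]: No (status is new, rating = 3). [status: new, brand: Delt, category: book, price: 25, rating: 2]: Yes (status is new, rating = 2).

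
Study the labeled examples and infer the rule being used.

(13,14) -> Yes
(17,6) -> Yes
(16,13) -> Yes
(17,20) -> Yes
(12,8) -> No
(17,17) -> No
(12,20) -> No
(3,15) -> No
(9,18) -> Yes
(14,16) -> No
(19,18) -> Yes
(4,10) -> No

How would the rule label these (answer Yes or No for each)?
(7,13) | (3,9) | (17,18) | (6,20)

The pattern is that an item is 'Yes' exactly when: sum is odd.
No: (7,13), since 7+13 = 20. No: (3,9), since 3+9 = 12. Yes: (17,18), since 17+18 = 35. No: (6,20), since 6+20 = 26.

No, No, Yes, No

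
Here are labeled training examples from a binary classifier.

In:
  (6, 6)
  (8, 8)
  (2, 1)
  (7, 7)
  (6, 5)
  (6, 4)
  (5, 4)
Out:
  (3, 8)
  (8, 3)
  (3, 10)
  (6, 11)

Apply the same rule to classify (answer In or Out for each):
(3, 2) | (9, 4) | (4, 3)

'In' ⟺ |first − second| ≤ 2.

In, Out, In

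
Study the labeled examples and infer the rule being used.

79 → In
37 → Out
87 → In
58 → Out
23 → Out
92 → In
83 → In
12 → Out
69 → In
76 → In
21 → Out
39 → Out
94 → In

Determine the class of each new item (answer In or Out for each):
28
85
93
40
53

The common property of the 'In' items is: at least 69. No 'Out' item has it.
28: 28 < 69, fails the rule → Out.
85: 85 ≥ 69, fits → In.
93: 93 ≥ 69, fits → In.
40: 40 < 69, fails the rule → Out.
53: 53 < 69, fails the rule → Out.

Out, In, In, Out, Out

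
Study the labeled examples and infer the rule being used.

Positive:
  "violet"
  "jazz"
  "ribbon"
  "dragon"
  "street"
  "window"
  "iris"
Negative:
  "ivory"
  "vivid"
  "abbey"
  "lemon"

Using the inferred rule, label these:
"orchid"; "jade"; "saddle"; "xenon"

Positive, Positive, Positive, Negative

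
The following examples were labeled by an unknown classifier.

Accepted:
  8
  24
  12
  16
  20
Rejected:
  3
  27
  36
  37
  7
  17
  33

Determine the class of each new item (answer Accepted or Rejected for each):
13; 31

All 'Accepted' examples share one property — even AND at most 24 — and every 'Rejected' example lacks it.

Rejected, Rejected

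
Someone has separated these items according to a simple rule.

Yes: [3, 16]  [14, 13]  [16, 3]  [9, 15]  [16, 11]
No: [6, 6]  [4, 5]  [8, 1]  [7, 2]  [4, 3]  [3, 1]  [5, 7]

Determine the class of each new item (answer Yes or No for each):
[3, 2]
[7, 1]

No, No

The classifier is using: sum ≥ 19.
[3, 2]: No (3+2 = 5). [7, 1]: No (7+1 = 8).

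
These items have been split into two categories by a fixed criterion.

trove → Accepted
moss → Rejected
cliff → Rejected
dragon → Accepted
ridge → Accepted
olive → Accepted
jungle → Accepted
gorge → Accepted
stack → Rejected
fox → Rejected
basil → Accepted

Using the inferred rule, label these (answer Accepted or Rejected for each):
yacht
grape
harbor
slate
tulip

All 'Accepted' examples share one property — has ≥ 2 vowels — and every 'Rejected' example lacks it.
yacht: 1 vowel, does not pass → Rejected.
grape: 2 vowels, matches → Accepted.
harbor: 2 vowels, matches → Accepted.
slate: 2 vowels, matches → Accepted.
tulip: 2 vowels, matches → Accepted.

Rejected, Accepted, Accepted, Accepted, Accepted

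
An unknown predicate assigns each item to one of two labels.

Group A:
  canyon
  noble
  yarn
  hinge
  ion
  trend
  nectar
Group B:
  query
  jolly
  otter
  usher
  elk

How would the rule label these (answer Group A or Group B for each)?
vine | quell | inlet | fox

Group A, Group B, Group A, Group B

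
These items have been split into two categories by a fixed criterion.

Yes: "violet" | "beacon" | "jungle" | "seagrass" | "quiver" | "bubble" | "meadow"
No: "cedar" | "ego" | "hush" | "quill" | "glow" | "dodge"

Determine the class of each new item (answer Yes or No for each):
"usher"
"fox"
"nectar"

No, No, Yes

All 'Yes' examples share one property — length ≥ 6 — and every 'No' example lacks it.
"usher" — length 5, hence No.
"fox" — length 3, hence No.
"nectar" — length 6, hence Yes.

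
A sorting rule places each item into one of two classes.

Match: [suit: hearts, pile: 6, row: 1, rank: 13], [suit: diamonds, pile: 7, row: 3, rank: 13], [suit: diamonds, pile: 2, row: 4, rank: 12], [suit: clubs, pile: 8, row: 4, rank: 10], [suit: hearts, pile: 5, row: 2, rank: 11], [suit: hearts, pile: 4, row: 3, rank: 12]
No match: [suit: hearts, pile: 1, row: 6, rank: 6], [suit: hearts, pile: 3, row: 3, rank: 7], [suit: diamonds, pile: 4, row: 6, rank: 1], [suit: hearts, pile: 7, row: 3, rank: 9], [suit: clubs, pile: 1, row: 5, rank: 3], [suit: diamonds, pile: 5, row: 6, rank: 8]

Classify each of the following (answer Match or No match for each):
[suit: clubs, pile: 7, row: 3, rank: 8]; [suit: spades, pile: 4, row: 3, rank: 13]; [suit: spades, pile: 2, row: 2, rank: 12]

No match, Match, Match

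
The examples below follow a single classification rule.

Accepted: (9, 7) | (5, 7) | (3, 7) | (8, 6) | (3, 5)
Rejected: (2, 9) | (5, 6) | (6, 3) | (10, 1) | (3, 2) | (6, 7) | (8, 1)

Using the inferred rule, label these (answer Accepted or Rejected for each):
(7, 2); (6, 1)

Rejected, Rejected

Looking at the examples, the only property every 'Accepted' case has and every 'Rejected' case lacks is: sum is even.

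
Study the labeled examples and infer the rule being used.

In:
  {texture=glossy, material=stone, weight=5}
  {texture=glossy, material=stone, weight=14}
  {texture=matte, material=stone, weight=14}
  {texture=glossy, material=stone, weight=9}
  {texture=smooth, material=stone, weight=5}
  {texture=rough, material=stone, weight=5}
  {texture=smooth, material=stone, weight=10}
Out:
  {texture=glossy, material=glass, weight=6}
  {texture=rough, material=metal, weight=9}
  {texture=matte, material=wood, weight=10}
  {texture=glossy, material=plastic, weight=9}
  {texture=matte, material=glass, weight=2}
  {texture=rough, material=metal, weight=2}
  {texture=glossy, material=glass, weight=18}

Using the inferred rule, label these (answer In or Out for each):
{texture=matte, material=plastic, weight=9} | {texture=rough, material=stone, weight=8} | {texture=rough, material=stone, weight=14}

The common property of the 'In' items is: material is stone. No 'Out' item has it.

Out, In, In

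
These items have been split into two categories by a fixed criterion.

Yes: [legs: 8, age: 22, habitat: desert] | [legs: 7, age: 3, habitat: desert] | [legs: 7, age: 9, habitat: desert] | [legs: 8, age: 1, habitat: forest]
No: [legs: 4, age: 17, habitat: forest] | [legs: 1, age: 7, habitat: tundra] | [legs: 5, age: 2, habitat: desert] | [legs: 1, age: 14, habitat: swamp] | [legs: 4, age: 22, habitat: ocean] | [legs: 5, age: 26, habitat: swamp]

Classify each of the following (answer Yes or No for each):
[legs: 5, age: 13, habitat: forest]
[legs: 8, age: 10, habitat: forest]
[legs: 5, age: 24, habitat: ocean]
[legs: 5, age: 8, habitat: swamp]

The distinguishing property — legs ≥ 7 — holds for all the 'Yes' cases and none of the 'No' cases.
[legs: 5, age: 13, habitat: forest] → legs = 5 → No. [legs: 8, age: 10, habitat: forest] → legs = 8 → Yes. [legs: 5, age: 24, habitat: ocean] → legs = 5 → No. [legs: 5, age: 8, habitat: swamp] → legs = 5 → No.

No, Yes, No, No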